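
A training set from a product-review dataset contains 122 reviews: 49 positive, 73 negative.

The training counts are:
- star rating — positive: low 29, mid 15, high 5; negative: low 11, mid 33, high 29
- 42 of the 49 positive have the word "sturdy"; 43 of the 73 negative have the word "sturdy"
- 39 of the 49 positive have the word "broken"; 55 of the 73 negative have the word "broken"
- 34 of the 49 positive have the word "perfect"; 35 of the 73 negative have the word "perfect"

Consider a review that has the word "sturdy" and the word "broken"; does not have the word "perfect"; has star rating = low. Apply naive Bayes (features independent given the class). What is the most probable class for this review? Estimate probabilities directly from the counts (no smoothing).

positive

positive: (49/122) × (29/49) × (42/49) × (39/49) × (15/49) ≈ 0.0496427
negative: (73/122) × (11/73) × (43/73) × (55/73) × (38/73) ≈ 0.0208295
Highest score → positive.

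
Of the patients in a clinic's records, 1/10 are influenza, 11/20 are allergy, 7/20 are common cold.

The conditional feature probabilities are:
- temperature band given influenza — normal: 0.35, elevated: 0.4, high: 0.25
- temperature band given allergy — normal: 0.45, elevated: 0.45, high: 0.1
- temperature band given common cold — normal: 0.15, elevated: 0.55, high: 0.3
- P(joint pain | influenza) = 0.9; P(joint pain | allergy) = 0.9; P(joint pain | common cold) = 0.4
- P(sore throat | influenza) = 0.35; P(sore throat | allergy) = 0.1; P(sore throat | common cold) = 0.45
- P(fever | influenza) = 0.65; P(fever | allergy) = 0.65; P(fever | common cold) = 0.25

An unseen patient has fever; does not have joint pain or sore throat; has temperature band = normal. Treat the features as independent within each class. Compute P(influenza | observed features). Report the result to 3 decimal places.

0.073

influenza: 0.1 × 0.35 × (1−0.9) × (1−0.35) × 0.65 = 0.00147875
allergy: 0.55 × 0.45 × (1−0.9) × (1−0.1) × 0.65 = 0.01447875
common cold: 0.35 × 0.15 × (1−0.4) × (1−0.45) × 0.25 = 0.00433125
P(influenza | x) = 0.00147875 / 0.02028875 ≈ 0.073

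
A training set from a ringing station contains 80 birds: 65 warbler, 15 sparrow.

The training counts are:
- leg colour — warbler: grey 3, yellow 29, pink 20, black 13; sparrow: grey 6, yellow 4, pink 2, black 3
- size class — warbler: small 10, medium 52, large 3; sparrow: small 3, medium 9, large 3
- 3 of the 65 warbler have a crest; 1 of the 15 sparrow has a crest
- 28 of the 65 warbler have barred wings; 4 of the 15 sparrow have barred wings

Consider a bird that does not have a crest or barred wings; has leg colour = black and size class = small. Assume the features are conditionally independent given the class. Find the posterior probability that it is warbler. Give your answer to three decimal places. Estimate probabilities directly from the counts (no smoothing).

0.726

warbler: (65/80) × (13/65) × (10/65) × (62/65) × (37/65) ≈ 0.013574
sparrow: (15/80) × (3/15) × (3/15) × (14/15) × (11/15) ≈ 0.00513333
P(warbler | x) = 0.013574 / 0.01870733 ≈ 0.726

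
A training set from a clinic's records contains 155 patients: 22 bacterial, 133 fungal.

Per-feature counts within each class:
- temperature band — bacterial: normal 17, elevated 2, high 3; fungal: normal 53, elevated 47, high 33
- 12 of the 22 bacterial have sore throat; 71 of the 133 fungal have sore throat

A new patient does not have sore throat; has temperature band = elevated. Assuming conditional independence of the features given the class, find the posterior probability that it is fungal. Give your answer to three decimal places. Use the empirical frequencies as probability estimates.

0.960

bacterial: (22/155) × (2/22) × (10/22) ≈ 0.0058651
fungal: (133/155) × (47/133) × (62/133) ≈ 0.141353
P(fungal | x) = 0.141353 / 0.1472181 ≈ 0.960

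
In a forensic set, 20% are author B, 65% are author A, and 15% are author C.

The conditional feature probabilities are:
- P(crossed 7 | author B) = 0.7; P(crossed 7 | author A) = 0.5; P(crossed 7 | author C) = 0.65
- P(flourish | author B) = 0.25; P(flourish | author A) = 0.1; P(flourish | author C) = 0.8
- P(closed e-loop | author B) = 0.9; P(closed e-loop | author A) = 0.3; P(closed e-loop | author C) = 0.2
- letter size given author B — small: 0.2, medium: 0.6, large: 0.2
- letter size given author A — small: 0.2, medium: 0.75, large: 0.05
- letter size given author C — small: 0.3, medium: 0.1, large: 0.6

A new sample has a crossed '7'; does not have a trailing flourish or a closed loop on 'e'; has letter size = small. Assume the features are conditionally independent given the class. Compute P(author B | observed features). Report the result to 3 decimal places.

author B: 0.2 × 0.7 × (1−0.25) × (1−0.9) × 0.2 = 0.0021
author A: 0.65 × 0.5 × (1−0.1) × (1−0.3) × 0.2 = 0.04095
author C: 0.15 × 0.65 × (1−0.8) × (1−0.2) × 0.3 = 0.00468
P(author B | x) = 0.0021 / 0.04773 ≈ 0.044

0.044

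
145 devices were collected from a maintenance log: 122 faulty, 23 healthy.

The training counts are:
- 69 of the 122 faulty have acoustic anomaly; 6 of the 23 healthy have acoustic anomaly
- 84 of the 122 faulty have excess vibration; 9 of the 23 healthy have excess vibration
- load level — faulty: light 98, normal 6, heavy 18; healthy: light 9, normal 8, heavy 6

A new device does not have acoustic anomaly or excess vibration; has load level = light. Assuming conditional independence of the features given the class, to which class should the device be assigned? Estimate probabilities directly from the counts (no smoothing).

faulty

faulty: (122/145) × (53/122) × (38/122) × (98/122) ≈ 0.091453
healthy: (23/145) × (17/23) × (14/23) × (9/23) ≈ 0.0279252
Highest score → faulty.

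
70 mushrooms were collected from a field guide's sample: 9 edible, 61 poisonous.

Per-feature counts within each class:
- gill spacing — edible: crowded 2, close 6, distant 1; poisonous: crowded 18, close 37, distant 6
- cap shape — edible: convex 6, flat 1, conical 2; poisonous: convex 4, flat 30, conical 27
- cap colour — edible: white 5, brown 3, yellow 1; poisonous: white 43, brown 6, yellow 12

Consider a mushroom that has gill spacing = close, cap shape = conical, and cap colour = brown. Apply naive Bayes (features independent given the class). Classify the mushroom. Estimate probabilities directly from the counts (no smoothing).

poisonous

edible: (9/70) × (6/9) × (2/9) × (3/9) ≈ 0.00634921
poisonous: (61/70) × (37/61) × (27/61) × (6/61) ≈ 0.0230122
Highest score → poisonous.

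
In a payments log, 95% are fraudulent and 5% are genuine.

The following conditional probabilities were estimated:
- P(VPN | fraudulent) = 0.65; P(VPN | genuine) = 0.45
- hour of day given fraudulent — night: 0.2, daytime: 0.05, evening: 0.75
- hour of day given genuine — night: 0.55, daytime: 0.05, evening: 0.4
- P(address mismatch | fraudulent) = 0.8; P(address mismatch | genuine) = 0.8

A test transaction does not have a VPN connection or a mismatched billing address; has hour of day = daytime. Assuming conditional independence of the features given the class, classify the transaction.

fraudulent

fraudulent: 0.95 × (1−0.65) × 0.05 × (1−0.8) = 0.003325
genuine: 0.05 × (1−0.45) × 0.05 × (1−0.8) = 0.000275
Highest score → fraudulent.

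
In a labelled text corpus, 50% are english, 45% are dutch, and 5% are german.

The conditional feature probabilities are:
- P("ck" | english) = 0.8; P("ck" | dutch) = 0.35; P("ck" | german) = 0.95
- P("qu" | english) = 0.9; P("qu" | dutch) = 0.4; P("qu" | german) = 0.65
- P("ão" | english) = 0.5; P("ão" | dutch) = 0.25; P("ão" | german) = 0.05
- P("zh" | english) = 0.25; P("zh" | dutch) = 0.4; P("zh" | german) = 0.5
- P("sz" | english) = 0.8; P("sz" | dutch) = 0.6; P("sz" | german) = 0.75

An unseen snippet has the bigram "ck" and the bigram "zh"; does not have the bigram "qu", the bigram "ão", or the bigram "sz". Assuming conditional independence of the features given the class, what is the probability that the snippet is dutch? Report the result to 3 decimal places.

english: 0.5 × 0.8 × (1−0.9) × (1−0.5) × 0.25 × (1−0.8) = 0.001
dutch: 0.45 × 0.35 × (1−0.4) × (1−0.25) × 0.4 × (1−0.6) = 0.01134
german: 0.05 × 0.95 × (1−0.65) × (1−0.05) × 0.5 × (1−0.75) = 0.00197421875
P(dutch | x) = 0.01134 / 0.01431421875 ≈ 0.792

0.792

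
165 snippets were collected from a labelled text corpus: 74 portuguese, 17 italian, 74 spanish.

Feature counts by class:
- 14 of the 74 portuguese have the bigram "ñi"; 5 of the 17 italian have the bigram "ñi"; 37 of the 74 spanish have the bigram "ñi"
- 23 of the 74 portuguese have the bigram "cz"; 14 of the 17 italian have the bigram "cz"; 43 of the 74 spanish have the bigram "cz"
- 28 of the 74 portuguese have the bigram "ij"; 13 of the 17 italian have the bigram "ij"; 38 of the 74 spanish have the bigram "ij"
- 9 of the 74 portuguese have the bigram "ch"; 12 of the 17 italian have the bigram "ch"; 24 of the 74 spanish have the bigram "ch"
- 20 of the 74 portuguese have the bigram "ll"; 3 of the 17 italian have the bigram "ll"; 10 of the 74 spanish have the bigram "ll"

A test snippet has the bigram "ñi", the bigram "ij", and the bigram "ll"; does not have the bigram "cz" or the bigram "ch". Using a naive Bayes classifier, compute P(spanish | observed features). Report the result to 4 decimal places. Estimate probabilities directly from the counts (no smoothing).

portuguese: (74/165) × (14/74) × (51/74) × (28/74) × (65/74) × (20/74) ≈ 0.00525277
italian: (17/165) × (5/17) × (3/17) × (13/17) × (5/17) × (3/17) ≈ 0.000212249
spanish: (74/165) × (37/74) × (31/74) × (38/74) × (50/74) × (10/74) ≈ 0.0044046
P(spanish | x) = 0.0044046 / 0.009869619 ≈ 0.4463

0.4463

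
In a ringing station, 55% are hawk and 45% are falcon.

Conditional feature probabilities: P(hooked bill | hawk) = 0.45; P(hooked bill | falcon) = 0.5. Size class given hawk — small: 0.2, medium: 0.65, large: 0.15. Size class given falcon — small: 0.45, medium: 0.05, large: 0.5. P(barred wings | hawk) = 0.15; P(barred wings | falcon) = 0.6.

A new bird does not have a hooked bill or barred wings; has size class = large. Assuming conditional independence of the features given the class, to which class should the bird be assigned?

hawk: 0.55 × (1−0.45) × 0.15 × (1−0.15) = 0.03856875
falcon: 0.45 × (1−0.5) × 0.5 × (1−0.6) = 0.045
Highest score → falcon.

falcon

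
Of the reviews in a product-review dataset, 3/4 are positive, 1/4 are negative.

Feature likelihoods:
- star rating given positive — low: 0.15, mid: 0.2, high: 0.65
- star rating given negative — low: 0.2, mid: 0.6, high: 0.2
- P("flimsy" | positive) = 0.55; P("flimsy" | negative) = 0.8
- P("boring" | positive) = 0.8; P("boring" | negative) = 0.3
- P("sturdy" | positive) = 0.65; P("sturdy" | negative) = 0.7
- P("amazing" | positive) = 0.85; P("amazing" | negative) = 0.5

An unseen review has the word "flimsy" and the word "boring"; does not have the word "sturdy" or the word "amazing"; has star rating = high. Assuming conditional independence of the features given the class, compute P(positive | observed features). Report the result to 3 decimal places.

positive: 0.75 × 0.65 × 0.55 × 0.8 × (1−0.65) × (1−0.85) = 0.01126125
negative: 0.25 × 0.2 × 0.8 × 0.3 × (1−0.7) × (1−0.5) = 0.0018
P(positive | x) = 0.01126125 / 0.01306125 ≈ 0.862

0.862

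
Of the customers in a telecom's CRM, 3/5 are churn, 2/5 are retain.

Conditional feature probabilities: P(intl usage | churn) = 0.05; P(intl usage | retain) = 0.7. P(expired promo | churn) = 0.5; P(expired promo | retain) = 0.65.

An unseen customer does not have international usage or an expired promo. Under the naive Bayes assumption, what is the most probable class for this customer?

churn

churn: 0.6 × (1−0.05) × (1−0.5) = 0.285
retain: 0.4 × (1−0.7) × (1−0.65) = 0.042
Highest score → churn.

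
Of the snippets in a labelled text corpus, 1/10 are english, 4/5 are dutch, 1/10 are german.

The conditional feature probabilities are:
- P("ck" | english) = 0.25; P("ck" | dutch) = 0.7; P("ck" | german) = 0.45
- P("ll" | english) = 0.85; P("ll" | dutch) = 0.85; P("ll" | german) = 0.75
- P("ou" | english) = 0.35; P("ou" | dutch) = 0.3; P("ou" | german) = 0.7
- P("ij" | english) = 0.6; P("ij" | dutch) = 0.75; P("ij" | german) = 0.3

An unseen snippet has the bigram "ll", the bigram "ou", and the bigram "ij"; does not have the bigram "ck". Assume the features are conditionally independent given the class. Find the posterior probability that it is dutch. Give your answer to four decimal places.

0.6755

english: 0.1 × (1−0.25) × 0.85 × 0.35 × 0.6 = 0.0133875
dutch: 0.8 × (1−0.7) × 0.85 × 0.3 × 0.75 = 0.0459
german: 0.1 × (1−0.45) × 0.75 × 0.7 × 0.3 = 0.0086625
P(dutch | x) = 0.0459 / 0.06795 ≈ 0.6755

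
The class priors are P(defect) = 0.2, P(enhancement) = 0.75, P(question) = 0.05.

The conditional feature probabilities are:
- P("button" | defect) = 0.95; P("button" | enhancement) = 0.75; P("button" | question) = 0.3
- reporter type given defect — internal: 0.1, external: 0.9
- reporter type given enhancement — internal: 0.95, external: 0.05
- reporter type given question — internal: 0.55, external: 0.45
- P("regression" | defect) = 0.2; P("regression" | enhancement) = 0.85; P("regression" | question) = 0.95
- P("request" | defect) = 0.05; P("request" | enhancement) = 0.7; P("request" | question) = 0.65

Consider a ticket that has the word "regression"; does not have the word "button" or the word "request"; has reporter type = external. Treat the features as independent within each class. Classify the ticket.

question

defect: 0.2 × (1−0.95) × 0.9 × 0.2 × (1−0.05) = 0.00171
enhancement: 0.75 × (1−0.75) × 0.05 × 0.85 × (1−0.7) = 0.002390625
question: 0.05 × (1−0.3) × 0.45 × 0.95 × (1−0.65) = 0.005236875
Highest score → question.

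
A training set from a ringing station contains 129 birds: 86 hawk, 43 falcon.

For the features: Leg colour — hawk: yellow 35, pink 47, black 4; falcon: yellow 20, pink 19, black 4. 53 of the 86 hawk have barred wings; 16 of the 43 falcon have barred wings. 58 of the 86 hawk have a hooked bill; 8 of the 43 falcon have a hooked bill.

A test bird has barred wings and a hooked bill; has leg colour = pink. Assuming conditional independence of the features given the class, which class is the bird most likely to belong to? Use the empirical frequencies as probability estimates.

hawk: (86/129) × (47/86) × (53/86) × (58/86) ≈ 0.151431
falcon: (43/129) × (19/43) × (16/43) × (8/43) ≈ 0.0101962
Highest score → hawk.

hawk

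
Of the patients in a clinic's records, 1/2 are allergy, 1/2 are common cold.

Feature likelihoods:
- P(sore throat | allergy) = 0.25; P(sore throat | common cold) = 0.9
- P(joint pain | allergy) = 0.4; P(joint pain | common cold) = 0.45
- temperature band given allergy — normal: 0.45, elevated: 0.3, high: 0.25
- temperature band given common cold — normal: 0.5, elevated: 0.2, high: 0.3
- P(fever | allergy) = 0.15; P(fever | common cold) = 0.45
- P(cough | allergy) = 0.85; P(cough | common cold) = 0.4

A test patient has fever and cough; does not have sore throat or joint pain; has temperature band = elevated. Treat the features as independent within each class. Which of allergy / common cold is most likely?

allergy: 0.5 × (1−0.25) × (1−0.4) × 0.3 × 0.15 × 0.85 = 0.00860625
common cold: 0.5 × (1−0.9) × (1−0.45) × 0.2 × 0.45 × 0.4 = 0.00099
Highest score → allergy.

allergy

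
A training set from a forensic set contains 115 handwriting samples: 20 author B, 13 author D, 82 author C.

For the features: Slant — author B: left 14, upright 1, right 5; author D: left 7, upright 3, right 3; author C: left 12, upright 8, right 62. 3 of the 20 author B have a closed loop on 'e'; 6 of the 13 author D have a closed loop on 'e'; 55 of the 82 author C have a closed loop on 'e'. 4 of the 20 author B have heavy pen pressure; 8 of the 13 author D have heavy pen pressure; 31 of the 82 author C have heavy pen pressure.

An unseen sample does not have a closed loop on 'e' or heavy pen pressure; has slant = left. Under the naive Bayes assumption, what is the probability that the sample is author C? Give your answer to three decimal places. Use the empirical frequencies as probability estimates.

author B: (20/115) × (14/20) × (17/20) × (16/20) ≈ 0.0827826
author D: (13/115) × (7/13) × (7/13) × (5/13) ≈ 0.0126061
author C: (82/115) × (12/82) × (27/82) × (51/82) ≈ 0.0213693
P(author C | x) = 0.0213693 / 0.116758 ≈ 0.183

0.183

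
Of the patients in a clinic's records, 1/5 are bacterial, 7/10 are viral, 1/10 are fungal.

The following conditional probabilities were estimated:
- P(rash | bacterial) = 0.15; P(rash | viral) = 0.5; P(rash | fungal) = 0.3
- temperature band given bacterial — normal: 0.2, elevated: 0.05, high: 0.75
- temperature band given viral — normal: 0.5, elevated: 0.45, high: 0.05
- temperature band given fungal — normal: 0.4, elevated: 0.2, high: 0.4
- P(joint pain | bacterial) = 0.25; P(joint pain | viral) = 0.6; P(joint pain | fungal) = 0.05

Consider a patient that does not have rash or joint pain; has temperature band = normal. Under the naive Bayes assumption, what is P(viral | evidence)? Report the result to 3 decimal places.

bacterial: 0.2 × (1−0.15) × 0.2 × (1−0.25) = 0.0255
viral: 0.7 × (1−0.5) × 0.5 × (1−0.6) = 0.07
fungal: 0.1 × (1−0.3) × 0.4 × (1−0.05) = 0.0266
P(viral | x) = 0.07 / 0.1221 ≈ 0.573

0.573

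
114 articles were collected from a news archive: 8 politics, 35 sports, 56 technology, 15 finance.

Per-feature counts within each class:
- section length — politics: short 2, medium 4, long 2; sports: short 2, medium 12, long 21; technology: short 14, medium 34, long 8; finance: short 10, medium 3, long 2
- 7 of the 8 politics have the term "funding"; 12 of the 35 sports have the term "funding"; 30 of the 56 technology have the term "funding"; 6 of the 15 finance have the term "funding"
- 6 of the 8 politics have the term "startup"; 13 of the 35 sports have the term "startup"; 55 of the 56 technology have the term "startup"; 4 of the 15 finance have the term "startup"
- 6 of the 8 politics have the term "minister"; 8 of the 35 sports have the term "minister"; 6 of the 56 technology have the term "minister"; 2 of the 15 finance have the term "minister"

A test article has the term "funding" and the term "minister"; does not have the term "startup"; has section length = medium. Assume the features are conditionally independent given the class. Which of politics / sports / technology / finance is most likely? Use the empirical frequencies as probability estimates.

politics: (8/114) × (4/8) × (7/8) × (2/8) × (6/8) ≈ 0.00575658
sports: (35/114) × (12/35) × (12/35) × (22/35) × (8/35) ≈ 0.00518521
technology: (56/114) × (34/56) × (30/56) × (1/56) × (6/56) ≈ 0.000305691
finance: (15/114) × (3/15) × (6/15) × (11/15) × (2/15) ≈ 0.00102924
Highest score → politics.

politics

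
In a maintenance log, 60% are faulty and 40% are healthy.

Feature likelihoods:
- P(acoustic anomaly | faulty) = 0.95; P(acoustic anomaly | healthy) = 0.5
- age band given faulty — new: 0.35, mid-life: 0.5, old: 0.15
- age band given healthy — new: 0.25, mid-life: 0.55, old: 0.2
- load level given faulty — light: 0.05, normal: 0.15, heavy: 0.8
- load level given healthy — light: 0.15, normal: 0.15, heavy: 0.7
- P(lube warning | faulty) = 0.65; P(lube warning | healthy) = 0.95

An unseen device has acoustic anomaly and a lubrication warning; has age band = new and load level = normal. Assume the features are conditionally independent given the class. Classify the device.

faulty

faulty: 0.6 × 0.95 × 0.35 × 0.15 × 0.65 = 0.01945125
healthy: 0.4 × 0.5 × 0.25 × 0.15 × 0.95 = 0.007125
Highest score → faulty.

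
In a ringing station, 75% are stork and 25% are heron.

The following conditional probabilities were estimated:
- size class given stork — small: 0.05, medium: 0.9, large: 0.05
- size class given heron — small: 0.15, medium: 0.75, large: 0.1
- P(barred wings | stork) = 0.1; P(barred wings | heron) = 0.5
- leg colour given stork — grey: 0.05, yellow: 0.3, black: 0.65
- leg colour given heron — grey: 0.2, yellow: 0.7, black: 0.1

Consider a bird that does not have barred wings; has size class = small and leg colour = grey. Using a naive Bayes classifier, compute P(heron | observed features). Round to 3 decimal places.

0.690

stork: 0.75 × 0.05 × (1−0.1) × 0.05 = 0.0016875
heron: 0.25 × 0.15 × (1−0.5) × 0.2 = 0.00375
P(heron | x) = 0.00375 / 0.0054375 ≈ 0.690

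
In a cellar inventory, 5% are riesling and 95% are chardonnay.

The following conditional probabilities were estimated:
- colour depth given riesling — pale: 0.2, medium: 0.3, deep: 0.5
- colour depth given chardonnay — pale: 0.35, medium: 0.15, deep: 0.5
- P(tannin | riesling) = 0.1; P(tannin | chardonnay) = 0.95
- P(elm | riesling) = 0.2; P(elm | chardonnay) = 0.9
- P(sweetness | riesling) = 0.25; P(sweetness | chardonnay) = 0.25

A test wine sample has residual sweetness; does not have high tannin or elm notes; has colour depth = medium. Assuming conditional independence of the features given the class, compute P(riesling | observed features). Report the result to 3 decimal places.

0.938

riesling: 0.05 × 0.3 × (1−0.1) × (1−0.2) × 0.25 = 0.0027
chardonnay: 0.95 × 0.15 × (1−0.95) × (1−0.9) × 0.25 = 0.000178125
P(riesling | x) = 0.0027 / 0.002878125 ≈ 0.938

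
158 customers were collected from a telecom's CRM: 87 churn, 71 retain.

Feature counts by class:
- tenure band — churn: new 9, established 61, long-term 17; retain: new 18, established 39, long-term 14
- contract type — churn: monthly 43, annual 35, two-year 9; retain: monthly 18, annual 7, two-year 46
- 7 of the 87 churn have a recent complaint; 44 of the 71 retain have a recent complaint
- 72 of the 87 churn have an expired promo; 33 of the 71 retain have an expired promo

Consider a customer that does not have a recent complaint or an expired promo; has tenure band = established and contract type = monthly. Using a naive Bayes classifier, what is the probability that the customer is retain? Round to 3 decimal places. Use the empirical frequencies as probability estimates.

0.296

churn: (87/158) × (61/87) × (43/87) × (80/87) × (15/87) ≈ 0.0302527
retain: (71/158) × (39/71) × (18/71) × (27/71) × (38/71) ≈ 0.0127366
P(retain | x) = 0.0127366 / 0.0429893 ≈ 0.296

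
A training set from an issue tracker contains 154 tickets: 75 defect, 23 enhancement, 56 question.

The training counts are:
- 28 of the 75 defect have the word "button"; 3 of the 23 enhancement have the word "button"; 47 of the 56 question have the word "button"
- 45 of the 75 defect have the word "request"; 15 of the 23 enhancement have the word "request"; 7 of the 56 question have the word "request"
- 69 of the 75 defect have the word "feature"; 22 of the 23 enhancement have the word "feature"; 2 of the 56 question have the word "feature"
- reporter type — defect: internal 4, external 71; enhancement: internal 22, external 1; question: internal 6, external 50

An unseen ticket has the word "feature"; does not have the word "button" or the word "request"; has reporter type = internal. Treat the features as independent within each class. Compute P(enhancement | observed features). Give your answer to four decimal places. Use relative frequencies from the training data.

0.8698

defect: (75/154) × (47/75) × (30/75) × (69/75) × (4/75) ≈ 0.00598996
enhancement: (23/154) × (20/23) × (8/23) × (22/23) × (22/23) ≈ 0.0413296
question: (56/154) × (9/56) × (49/56) × (2/56) × (6/56) ≈ 0.000195675
P(enhancement | x) = 0.0413296 / 0.047515235 ≈ 0.8698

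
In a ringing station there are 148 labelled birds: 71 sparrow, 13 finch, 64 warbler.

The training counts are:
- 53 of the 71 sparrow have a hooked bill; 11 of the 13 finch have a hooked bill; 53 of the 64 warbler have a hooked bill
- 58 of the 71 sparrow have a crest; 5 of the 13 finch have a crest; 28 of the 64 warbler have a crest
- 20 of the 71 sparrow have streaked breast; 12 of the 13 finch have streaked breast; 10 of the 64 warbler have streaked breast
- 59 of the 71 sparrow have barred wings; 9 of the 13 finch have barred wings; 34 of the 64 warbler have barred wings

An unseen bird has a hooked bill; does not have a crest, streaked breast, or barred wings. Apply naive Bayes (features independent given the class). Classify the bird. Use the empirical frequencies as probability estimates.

sparrow: (71/148) × (53/71) × (13/71) × (51/71) × (12/71) ≈ 0.00796038
finch: (13/148) × (11/13) × (8/13) × (1/13) × (4/13) ≈ 0.00108256
warbler: (64/148) × (53/64) × (36/64) × (54/64) × (30/64) ≈ 0.0796694
Highest score → warbler.

warbler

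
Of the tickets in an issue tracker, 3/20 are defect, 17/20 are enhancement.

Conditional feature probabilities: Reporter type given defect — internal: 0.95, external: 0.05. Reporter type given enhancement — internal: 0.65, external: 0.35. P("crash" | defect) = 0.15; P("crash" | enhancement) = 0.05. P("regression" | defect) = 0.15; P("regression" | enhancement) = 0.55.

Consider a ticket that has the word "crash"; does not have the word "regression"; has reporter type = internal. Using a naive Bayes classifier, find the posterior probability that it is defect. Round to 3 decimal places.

defect: 0.15 × 0.95 × 0.15 × (1−0.15) = 0.01816875
enhancement: 0.85 × 0.65 × 0.05 × (1−0.55) = 0.01243125
P(defect | x) = 0.01816875 / 0.0306 ≈ 0.594

0.594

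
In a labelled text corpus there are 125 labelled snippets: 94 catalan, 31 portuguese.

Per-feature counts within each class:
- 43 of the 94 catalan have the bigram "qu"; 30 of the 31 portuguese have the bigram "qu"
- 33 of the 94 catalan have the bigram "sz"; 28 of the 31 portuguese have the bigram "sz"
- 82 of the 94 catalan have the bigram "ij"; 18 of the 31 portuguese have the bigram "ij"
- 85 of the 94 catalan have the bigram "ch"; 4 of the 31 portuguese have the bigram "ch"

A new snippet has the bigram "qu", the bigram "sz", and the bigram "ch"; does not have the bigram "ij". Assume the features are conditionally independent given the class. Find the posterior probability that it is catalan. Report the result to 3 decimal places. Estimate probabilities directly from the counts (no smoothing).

0.543

catalan: (94/125) × (43/94) × (33/94) × (12/94) × (85/94) ≈ 0.0139408
portuguese: (31/125) × (30/31) × (28/31) × (13/31) × (4/31) ≈ 0.0117297
P(catalan | x) = 0.0139408 / 0.0256705 ≈ 0.543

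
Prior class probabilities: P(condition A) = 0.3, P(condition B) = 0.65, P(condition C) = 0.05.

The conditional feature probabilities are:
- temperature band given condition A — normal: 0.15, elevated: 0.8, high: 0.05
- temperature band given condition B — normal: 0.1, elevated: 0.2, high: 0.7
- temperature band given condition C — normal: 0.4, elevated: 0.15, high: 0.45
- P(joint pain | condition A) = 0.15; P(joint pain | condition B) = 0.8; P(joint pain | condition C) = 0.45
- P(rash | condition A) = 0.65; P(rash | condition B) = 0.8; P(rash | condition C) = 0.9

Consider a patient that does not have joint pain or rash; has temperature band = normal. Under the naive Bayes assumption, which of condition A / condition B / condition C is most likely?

condition A

condition A: 0.3 × 0.15 × (1−0.15) × (1−0.65) = 0.0133875
condition B: 0.65 × 0.1 × (1−0.8) × (1−0.8) = 0.0026
condition C: 0.05 × 0.4 × (1−0.45) × (1−0.9) = 0.0011
Highest score → condition A.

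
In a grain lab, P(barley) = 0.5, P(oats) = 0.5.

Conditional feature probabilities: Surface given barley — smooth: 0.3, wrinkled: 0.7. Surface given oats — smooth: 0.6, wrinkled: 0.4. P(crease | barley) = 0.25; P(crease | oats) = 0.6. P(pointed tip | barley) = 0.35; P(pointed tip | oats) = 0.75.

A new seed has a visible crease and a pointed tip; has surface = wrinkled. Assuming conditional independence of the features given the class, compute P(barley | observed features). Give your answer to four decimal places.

0.2539

barley: 0.5 × 0.7 × 0.25 × 0.35 = 0.030625
oats: 0.5 × 0.4 × 0.6 × 0.75 = 0.09
P(barley | x) = 0.030625 / 0.120625 ≈ 0.2539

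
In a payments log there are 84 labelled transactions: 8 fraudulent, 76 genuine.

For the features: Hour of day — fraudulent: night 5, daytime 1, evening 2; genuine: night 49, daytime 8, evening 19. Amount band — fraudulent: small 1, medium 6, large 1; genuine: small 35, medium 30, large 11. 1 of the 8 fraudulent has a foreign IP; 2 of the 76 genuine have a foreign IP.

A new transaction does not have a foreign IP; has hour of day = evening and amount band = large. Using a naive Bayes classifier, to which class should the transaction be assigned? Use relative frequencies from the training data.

genuine

fraudulent: (8/84) × (2/8) × (1/8) × (7/8) ≈ 0.00260417
genuine: (76/84) × (19/76) × (11/76) × (74/76) ≈ 0.0318766
Highest score → genuine.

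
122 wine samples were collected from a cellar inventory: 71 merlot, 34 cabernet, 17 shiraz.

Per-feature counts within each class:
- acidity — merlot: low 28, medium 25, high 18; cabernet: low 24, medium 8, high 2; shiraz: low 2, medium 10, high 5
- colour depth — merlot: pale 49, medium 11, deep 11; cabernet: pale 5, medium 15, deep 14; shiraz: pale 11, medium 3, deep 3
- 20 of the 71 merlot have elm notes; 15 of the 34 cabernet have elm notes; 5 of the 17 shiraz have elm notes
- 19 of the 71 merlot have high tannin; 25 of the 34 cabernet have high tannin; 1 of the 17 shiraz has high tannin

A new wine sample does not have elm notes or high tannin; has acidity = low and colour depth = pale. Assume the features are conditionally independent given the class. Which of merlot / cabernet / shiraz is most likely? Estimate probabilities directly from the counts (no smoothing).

merlot

merlot: (71/122) × (28/71) × (49/71) × (51/71) × (52/71) ≈ 0.0833283
cabernet: (34/122) × (24/34) × (5/34) × (19/34) × (9/34) ≈ 0.00427938
shiraz: (17/122) × (2/17) × (11/17) × (12/17) × (16/17) ≈ 0.00704721
Highest score → merlot.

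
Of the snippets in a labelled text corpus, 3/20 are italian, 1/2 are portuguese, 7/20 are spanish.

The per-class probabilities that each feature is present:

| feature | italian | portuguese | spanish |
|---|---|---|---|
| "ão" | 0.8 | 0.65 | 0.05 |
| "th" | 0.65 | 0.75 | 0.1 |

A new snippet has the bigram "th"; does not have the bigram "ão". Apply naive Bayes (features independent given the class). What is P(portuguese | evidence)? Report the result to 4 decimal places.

0.7133

italian: 0.15 × (1−0.8) × 0.65 = 0.0195
portuguese: 0.5 × (1−0.65) × 0.75 = 0.13125
spanish: 0.35 × (1−0.05) × 0.1 = 0.03325
P(portuguese | x) = 0.13125 / 0.184 ≈ 0.7133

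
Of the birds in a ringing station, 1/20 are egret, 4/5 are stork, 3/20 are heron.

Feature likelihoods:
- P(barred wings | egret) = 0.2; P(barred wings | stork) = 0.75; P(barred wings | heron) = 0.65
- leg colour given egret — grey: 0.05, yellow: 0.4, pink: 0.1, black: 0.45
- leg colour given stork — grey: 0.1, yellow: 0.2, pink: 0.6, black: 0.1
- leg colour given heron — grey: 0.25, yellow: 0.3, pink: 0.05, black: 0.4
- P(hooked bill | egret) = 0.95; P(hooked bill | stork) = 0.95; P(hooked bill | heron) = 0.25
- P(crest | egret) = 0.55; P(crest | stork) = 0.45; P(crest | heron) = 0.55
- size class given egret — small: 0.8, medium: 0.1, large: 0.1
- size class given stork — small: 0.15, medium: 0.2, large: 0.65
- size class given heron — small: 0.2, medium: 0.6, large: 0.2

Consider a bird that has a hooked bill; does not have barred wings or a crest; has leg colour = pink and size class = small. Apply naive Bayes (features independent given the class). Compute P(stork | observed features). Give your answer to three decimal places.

egret: 0.05 × (1−0.2) × 0.1 × 0.95 × (1−0.55) × 0.8 = 0.001368
stork: 0.8 × (1−0.75) × 0.6 × 0.95 × (1−0.45) × 0.15 = 0.009405
heron: 0.15 × (1−0.65) × 0.05 × 0.25 × (1−0.55) × 0.2 = 0.0000590625
P(stork | x) = 0.009405 / 0.0108320625 ≈ 0.868

0.868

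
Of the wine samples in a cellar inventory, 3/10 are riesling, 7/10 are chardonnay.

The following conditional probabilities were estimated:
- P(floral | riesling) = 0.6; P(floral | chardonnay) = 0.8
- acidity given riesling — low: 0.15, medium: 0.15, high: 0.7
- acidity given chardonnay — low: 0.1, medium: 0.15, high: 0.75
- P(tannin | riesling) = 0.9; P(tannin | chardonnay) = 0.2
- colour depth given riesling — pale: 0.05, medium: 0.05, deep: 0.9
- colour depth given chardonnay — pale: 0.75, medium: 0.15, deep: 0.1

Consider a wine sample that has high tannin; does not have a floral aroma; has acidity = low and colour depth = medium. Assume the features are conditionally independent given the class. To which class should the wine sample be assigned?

riesling

riesling: 0.3 × (1−0.6) × 0.15 × 0.9 × 0.05 = 0.00081
chardonnay: 0.7 × (1−0.8) × 0.1 × 0.2 × 0.15 = 0.00042
Highest score → riesling.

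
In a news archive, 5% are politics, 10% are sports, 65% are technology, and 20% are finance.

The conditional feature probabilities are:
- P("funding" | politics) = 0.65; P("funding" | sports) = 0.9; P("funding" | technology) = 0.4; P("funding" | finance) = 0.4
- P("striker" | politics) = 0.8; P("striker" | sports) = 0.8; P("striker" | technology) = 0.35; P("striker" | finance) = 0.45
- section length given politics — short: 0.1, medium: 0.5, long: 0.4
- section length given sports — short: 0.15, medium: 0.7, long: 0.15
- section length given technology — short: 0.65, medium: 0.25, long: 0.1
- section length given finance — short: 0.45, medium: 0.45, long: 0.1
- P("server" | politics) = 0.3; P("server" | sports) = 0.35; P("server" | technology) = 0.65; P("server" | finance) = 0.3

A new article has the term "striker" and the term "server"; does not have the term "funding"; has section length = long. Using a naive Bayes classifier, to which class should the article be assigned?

politics: 0.05 × (1−0.65) × 0.8 × 0.4 × 0.3 = 0.00168
sports: 0.1 × (1−0.9) × 0.8 × 0.15 × 0.35 = 0.00042
technology: 0.65 × (1−0.4) × 0.35 × 0.1 × 0.65 = 0.0088725
finance: 0.2 × (1−0.4) × 0.45 × 0.1 × 0.3 = 0.00162
Highest score → technology.

technology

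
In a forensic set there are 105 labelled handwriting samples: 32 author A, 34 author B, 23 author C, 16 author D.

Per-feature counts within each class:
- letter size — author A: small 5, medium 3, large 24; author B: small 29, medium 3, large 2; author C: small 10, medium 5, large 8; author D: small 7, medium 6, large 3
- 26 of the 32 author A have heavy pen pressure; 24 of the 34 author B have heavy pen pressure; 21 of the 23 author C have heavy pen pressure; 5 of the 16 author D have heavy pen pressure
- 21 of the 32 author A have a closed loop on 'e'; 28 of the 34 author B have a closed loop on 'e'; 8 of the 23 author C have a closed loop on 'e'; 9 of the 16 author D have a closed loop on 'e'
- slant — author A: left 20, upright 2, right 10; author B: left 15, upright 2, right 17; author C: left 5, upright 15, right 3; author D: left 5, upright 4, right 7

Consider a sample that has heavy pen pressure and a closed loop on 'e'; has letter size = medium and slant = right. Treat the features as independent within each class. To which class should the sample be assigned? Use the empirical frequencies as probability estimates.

author B

author A: (32/105) × (3/32) × (26/32) × (21/32) × (10/32) = 0.0047607421875
author B: (34/105) × (3/34) × (24/34) × (28/34) × (17/34) ≈ 0.0083045
author C: (23/105) × (5/23) × (21/23) × (8/23) × (3/23) ≈ 0.00197255
author D: (16/105) × (6/16) × (5/16) × (9/16) × (7/16) = 0.00439453125
Highest score → author B.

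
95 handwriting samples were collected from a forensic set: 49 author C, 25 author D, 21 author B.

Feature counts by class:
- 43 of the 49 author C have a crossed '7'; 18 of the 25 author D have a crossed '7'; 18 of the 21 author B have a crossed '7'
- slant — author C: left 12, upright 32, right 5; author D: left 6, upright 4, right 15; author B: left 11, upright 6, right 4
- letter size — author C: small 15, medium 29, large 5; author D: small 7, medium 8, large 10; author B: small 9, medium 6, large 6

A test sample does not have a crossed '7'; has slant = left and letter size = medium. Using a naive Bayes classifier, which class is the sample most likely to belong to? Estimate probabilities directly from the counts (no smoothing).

author C

author C: (49/95) × (6/49) × (12/49) × (29/49) ≈ 0.00915408
author D: (25/95) × (7/25) × (6/25) × (8/25) ≈ 0.00565895
author B: (21/95) × (3/21) × (11/21) × (6/21) ≈ 0.0047261
Highest score → author C.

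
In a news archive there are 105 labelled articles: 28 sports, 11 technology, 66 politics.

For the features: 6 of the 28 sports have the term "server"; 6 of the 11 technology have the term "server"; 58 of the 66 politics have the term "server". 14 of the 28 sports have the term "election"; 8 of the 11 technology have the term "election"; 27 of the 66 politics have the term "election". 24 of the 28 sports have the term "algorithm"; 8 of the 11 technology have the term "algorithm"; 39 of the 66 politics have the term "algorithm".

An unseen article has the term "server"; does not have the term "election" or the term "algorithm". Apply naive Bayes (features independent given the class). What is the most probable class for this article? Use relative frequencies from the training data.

sports: (28/105) × (6/28) × (14/28) × (4/28) ≈ 0.00408163
technology: (11/105) × (6/11) × (3/11) × (3/11) ≈ 0.0042503
politics: (66/105) × (58/66) × (39/66) × (27/66) ≈ 0.13353
Highest score → politics.

politics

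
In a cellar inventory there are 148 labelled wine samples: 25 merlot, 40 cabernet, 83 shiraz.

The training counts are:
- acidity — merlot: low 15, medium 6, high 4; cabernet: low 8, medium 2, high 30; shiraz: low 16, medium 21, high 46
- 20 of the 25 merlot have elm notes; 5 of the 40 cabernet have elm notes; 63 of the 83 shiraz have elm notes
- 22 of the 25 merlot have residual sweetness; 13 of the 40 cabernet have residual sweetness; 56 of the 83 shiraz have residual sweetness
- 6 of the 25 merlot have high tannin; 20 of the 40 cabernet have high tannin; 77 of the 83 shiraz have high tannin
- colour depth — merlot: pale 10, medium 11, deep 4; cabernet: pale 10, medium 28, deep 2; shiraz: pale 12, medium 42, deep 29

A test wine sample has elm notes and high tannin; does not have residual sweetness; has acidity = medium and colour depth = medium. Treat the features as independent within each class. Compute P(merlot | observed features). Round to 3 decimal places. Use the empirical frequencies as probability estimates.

merlot: (25/148) × (6/25) × (20/25) × (3/25) × (6/25) × (11/25) ≈ 0.000410984
cabernet: (40/148) × (2/40) × (5/40) × (27/40) × (20/40) × (28/40) ≈ 0.000399071
shiraz: (83/148) × (21/83) × (63/83) × (27/83) × (77/83) × (42/83) ≈ 0.0164471
P(merlot | x) = 0.000410984 / 0.017257155 ≈ 0.024

0.024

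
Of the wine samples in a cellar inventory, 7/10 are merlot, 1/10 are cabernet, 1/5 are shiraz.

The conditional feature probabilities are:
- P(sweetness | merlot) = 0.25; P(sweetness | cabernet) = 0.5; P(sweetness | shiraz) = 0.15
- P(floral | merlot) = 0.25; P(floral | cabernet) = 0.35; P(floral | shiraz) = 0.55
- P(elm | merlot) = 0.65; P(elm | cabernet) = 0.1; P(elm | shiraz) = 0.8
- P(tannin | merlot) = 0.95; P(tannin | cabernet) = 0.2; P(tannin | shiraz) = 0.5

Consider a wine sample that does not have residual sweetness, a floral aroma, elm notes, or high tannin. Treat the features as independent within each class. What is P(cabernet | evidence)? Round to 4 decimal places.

merlot: 0.7 × (1−0.25) × (1−0.25) × (1−0.65) × (1−0.95) = 0.006890625
cabernet: 0.1 × (1−0.5) × (1−0.35) × (1−0.1) × (1−0.2) = 0.0234
shiraz: 0.2 × (1−0.15) × (1−0.55) × (1−0.8) × (1−0.5) = 0.00765
P(cabernet | x) = 0.0234 / 0.037940625 ≈ 0.6168

0.6168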